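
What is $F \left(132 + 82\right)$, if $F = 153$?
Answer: $32742$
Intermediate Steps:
$F \left(132 + 82\right) = 153 \left(132 + 82\right) = 153 \cdot 214 = 32742$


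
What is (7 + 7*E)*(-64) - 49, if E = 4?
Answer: -2289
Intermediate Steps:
(7 + 7*E)*(-64) - 49 = (7 + 7*4)*(-64) - 49 = (7 + 28)*(-64) - 49 = 35*(-64) - 49 = -2240 - 49 = -2289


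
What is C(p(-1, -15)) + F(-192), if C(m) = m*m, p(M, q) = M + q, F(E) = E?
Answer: 64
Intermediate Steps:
C(m) = m²
C(p(-1, -15)) + F(-192) = (-1 - 15)² - 192 = (-16)² - 192 = 256 - 192 = 64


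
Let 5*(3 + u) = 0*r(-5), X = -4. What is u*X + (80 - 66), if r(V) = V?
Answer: 26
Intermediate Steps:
u = -3 (u = -3 + (0*(-5))/5 = -3 + (1/5)*0 = -3 + 0 = -3)
u*X + (80 - 66) = -3*(-4) + (80 - 66) = 12 + 14 = 26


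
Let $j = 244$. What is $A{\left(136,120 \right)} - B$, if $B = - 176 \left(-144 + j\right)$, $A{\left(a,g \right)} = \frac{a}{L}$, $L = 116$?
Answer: $\frac{510434}{29} \approx 17601.0$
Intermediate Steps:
$A{\left(a,g \right)} = \frac{a}{116}$
$B = -17600$ ($B = - 176 \left(-144 + 244\right) = \left(-176\right) 100 = -17600$)
$A{\left(136,120 \right)} - B = \frac{1}{116} \cdot 136 - -17600 = \frac{34}{29} + 17600 = \frac{510434}{29}$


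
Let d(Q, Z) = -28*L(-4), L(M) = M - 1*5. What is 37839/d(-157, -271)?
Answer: 12613/84 ≈ 150.15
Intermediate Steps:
L(M) = -5 + M (L(M) = M - 5 = -5 + M)
d(Q, Z) = 252 (d(Q, Z) = -28*(-5 - 4) = -28*(-9) = 252)
37839/d(-157, -271) = 37839/252 = 37839*(1/252) = 12613/84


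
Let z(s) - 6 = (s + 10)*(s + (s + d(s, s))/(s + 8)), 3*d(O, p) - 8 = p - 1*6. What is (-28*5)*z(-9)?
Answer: -3500/3 ≈ -1166.7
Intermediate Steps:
d(O, p) = ⅔ + p/3 (d(O, p) = 8/3 + (p - 1*6)/3 = 8/3 + (p - 6)/3 = 8/3 + (-6 + p)/3 = 8/3 + (-2 + p/3) = ⅔ + p/3)
z(s) = 6 + (10 + s)*(s + (⅔ + 4*s/3)/(8 + s)) (z(s) = 6 + (s + 10)*(s + (s + (⅔ + s/3))/(s + 8)) = 6 + (10 + s)*(s + (⅔ + 4*s/3)/(8 + s)))
(-28*5)*z(-9) = (-28*5)*((164 + 3*(-9)³ + 58*(-9)² + 300*(-9))/(3*(8 - 9))) = -140*(164 + 3*(-729) + 58*81 - 2700)/(3*(-1)) = -140*(-1)*(164 - 2187 + 4698 - 2700)/3 = -140*(-1)*(-25)/3 = -140*25/3 = -3500/3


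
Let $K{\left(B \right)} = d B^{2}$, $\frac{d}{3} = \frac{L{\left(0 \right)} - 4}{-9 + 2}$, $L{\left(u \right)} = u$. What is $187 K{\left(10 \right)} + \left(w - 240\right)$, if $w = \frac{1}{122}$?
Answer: $\frac{27171847}{854} \approx 31817.0$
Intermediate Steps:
$w = \frac{1}{122} \approx 0.0081967$
$d = \frac{12}{7}$ ($d = 3 \frac{0 - 4}{-9 + 2} = 3 \left(- \frac{4}{-7}\right) = 3 \left(\left(-4\right) \left(- \frac{1}{7}\right)\right) = 3 \cdot \frac{4}{7} = \frac{12}{7} \approx 1.7143$)
$K{\left(B \right)} = \frac{12 B^{2}}{7}$
$187 K{\left(10 \right)} + \left(w - 240\right) = 187 \frac{12 \cdot 10^{2}}{7} + \left(\frac{1}{122} - 240\right) = 187 \cdot \frac{12}{7} \cdot 100 + \left(\frac{1}{122} - 240\right) = 187 \cdot \frac{1200}{7} - \frac{29279}{122} = \frac{224400}{7} - \frac{29279}{122} = \frac{27171847}{854}$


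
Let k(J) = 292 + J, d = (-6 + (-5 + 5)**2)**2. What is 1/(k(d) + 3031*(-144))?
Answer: -1/436136 ≈ -2.2929e-6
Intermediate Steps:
d = 36 (d = (-6 + 0**2)**2 = (-6 + 0)**2 = (-6)**2 = 36)
1/(k(d) + 3031*(-144)) = 1/((292 + 36) + 3031*(-144)) = 1/(328 - 436464) = 1/(-436136) = -1/436136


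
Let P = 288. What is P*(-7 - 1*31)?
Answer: -10944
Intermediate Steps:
P*(-7 - 1*31) = 288*(-7 - 1*31) = 288*(-7 - 31) = 288*(-38) = -10944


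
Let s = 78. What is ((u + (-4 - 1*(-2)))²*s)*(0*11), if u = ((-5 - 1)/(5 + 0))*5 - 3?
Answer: 0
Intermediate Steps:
u = -9 (u = -6/5*5 - 3 = -6 - 3 = -9)
((u + (-4 - 1*(-2)))²*s)*(0*11) = ((-9 + (-4 - 1*(-2)))²*78)*(0*11) = ((-9 + (-4 + 2))²*78)*0 = ((-9 - 2)²*78)*0 = ((-11)²*78)*0 = (121*78)*0 = 9438*0 = 0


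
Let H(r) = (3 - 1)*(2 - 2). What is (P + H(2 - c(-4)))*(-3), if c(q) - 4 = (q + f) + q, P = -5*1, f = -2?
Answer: 15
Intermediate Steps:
P = -5
c(q) = 2 + 2*q (c(q) = 4 + ((q - 2) + q) = 4 + ((-2 + q) + q) = 4 + (-2 + 2*q) = 2 + 2*q)
H(r) = 0 (H(r) = 2*0 = 0)
(P + H(2 - c(-4)))*(-3) = (-5 + 0)*(-3) = -5*(-3) = 15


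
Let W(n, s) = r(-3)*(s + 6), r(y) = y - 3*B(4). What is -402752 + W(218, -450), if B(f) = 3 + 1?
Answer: -396092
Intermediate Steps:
B(f) = 4
r(y) = -12 + y (r(y) = y - 3*4 = y - 12 = -12 + y)
W(n, s) = -90 - 15*s (W(n, s) = (-12 - 3)*(s + 6) = -15*(6 + s) = -90 - 15*s)
-402752 + W(218, -450) = -402752 + (-90 - 15*(-450)) = -402752 + (-90 + 6750) = -402752 + 6660 = -396092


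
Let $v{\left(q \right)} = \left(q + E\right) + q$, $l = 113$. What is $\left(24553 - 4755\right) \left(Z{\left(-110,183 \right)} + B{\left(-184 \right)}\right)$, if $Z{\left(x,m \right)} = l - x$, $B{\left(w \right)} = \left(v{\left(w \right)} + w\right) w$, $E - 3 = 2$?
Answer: $1997044058$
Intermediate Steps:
$E = 5$ ($E = 3 + 2 = 5$)
$v{\left(q \right)} = 5 + 2 q$ ($v{\left(q \right)} = \left(q + 5\right) + q = \left(5 + q\right) + q = 5 + 2 q$)
$B{\left(w \right)} = w \left(5 + 3 w\right)$ ($B{\left(w \right)} = \left(\left(5 + 2 w\right) + w\right) w = \left(5 + 3 w\right) w = w \left(5 + 3 w\right)$)
$Z{\left(x,m \right)} = 113 - x$
$\left(24553 - 4755\right) \left(Z{\left(-110,183 \right)} + B{\left(-184 \right)}\right) = \left(24553 - 4755\right) \left(\left(113 - -110\right) - 184 \left(5 + 3 \left(-184\right)\right)\right) = 19798 \left(\left(113 + 110\right) - 184 \left(5 - 552\right)\right) = 19798 \left(223 - -100648\right) = 19798 \left(223 + 100648\right) = 19798 \cdot 100871 = 1997044058$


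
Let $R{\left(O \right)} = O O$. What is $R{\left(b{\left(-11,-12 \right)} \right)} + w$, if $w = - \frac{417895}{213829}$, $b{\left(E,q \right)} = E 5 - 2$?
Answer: $\frac{694312526}{213829} \approx 3247.0$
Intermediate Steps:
$b{\left(E,q \right)} = -2 + 5 E$ ($b{\left(E,q \right)} = 5 E - 2 = -2 + 5 E$)
$R{\left(O \right)} = O^{2}$
$w = - \frac{417895}{213829}$ ($w = \left(-417895\right) \frac{1}{213829} = - \frac{417895}{213829} \approx -1.9543$)
$R{\left(b{\left(-11,-12 \right)} \right)} + w = \left(-2 + 5 \left(-11\right)\right)^{2} - \frac{417895}{213829} = \left(-2 - 55\right)^{2} - \frac{417895}{213829} = \left(-57\right)^{2} - \frac{417895}{213829} = 3249 - \frac{417895}{213829} = \frac{694312526}{213829}$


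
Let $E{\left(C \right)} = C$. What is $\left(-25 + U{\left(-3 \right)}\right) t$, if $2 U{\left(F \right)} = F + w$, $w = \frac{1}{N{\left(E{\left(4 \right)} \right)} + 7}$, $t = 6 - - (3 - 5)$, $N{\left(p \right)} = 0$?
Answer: $- \frac{740}{7} \approx -105.71$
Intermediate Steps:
$t = 4$ ($t = 6 - \left(-1\right) \left(-2\right) = 6 - 2 = 4$)
$w = \frac{1}{7}$ ($w = \frac{1}{0 + 7} = \frac{1}{7} \approx 0.14286$)
$U{\left(F \right)} = \frac{1}{14} + \frac{F}{2}$ ($U{\left(F \right)} = \frac{F + \frac{1}{7}}{2} = \frac{\frac{1}{7} + F}{2} = \frac{1}{14} + \frac{F}{2}$)
$\left(-25 + U{\left(-3 \right)}\right) t = \left(-25 + \left(\frac{1}{14} + \frac{1}{2} \left(-3\right)\right)\right) 4 = \left(-25 + \left(\frac{1}{14} - \frac{3}{2}\right)\right) 4 = \left(-25 - \frac{10}{7}\right) 4 = \left(- \frac{185}{7}\right) 4 = - \frac{740}{7}$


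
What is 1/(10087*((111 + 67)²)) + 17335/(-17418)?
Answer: -2770102724381/2783365988172 ≈ -0.99523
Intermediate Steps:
1/(10087*((111 + 67)²)) + 17335/(-17418) = 1/(10087*(178²)) + 17335*(-1/17418) = (1/10087)/31684 - 17335/17418 = (1/10087)*(1/31684) - 17335/17418 = 1/319596508 - 17335/17418 = -2770102724381/2783365988172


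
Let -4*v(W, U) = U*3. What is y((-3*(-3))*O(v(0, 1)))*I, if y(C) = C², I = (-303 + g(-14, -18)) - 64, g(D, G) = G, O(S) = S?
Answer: -280665/16 ≈ -17542.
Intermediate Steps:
v(W, U) = -3*U/4 (v(W, U) = -U*3/4 = -3*U/4)
I = -385 (I = (-303 - 18) - 64 = -321 - 64 = -385)
y((-3*(-3))*O(v(0, 1)))*I = ((-3*(-3))*(-¾*1))²*(-385) = (9*(-¾))²*(-385) = (-27/4)²*(-385) = (729/16)*(-385) = -280665/16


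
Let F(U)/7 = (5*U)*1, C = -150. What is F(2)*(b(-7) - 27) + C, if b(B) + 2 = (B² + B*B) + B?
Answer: 4190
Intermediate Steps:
b(B) = -2 + B + 2*B² (b(B) = -2 + ((B² + B*B) + B) = -2 + ((B² + B²) + B) = -2 + (2*B² + B) = -2 + (B + 2*B²) = -2 + B + 2*B²)
F(U) = 35*U (F(U) = 7*((5*U)*1) = 7*(5*U) = 35*U)
F(2)*(b(-7) - 27) + C = (35*2)*((-2 - 7 + 2*(-7)²) - 27) - 150 = 70*((-2 - 7 + 2*49) - 27) - 150 = 70*((-2 - 7 + 98) - 27) - 150 = 70*(89 - 27) - 150 = 70*62 - 150 = 4340 - 150 = 4190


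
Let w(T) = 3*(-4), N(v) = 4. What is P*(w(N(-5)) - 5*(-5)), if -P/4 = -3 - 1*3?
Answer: 312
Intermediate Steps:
w(T) = -12
P = 24 (P = -4*(-3 - 1*3) = -4*(-3 - 3) = -4*(-6) = 24)
P*(w(N(-5)) - 5*(-5)) = 24*(-12 - 5*(-5)) = 24*(-12 + 25) = 24*13 = 312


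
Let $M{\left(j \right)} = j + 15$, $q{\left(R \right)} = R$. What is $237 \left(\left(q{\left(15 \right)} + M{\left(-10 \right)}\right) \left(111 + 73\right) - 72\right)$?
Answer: $855096$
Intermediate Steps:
$M{\left(j \right)} = 15 + j$
$237 \left(\left(q{\left(15 \right)} + M{\left(-10 \right)}\right) \left(111 + 73\right) - 72\right) = 237 \left(\left(15 + \left(15 - 10\right)\right) \left(111 + 73\right) - 72\right) = 237 \left(\left(15 + 5\right) 184 - 72\right) = 237 \left(20 \cdot 184 - 72\right) = 237 \left(3680 - 72\right) = 237 \cdot 3608 = 855096$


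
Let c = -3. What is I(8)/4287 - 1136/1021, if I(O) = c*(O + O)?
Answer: -1639680/1459009 ≈ -1.1238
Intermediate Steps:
I(O) = -6*O (I(O) = -3*(O + O) = -6*O)
I(8)/4287 - 1136/1021 = -6*8/4287 - 1136/1021 = -48*1/4287 - 1136*1/1021 = -16/1429 - 1136/1021 = -1639680/1459009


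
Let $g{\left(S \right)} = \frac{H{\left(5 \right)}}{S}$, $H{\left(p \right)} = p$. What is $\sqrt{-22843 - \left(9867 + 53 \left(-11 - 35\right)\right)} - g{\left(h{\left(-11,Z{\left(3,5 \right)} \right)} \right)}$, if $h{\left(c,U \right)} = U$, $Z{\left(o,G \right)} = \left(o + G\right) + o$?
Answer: $- \frac{5}{11} + 8 i \sqrt{473} \approx -0.45455 + 173.99 i$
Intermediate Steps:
$Z{\left(o,G \right)} = G + 2 o$ ($Z{\left(o,G \right)} = \left(G + o\right) + o = G + 2 o$)
$g{\left(S \right)} = \frac{5}{S}$
$\sqrt{-22843 - \left(9867 + 53 \left(-11 - 35\right)\right)} - g{\left(h{\left(-11,Z{\left(3,5 \right)} \right)} \right)} = \sqrt{-22843 - \left(9867 + 53 \left(-11 - 35\right)\right)} - \frac{5}{5 + 2 \cdot 3} = \sqrt{-22843 - 7429} - \frac{5}{5 + 6} = \sqrt{-22843 + \left(2438 - 9867\right)} - \frac{5}{11} = \sqrt{-22843 - 7429} - 5 \cdot \frac{1}{11} = \sqrt{-30272} - \frac{5}{11} = 8 i \sqrt{473} - \frac{5}{11} = - \frac{5}{11} + 8 i \sqrt{473}$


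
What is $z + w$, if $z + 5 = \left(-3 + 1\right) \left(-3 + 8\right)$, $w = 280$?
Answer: $265$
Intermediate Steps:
$z = -15$ ($z = -5 + \left(-3 + 1\right) \left(-3 + 8\right) = -5 - 10 = -15$)
$z + w = -15 + 280 = 265$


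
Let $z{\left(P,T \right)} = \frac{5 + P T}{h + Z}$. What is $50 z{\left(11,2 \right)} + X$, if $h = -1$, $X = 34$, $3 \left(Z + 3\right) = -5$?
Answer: $- \frac{3472}{17} \approx -204.24$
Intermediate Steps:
$Z = - \frac{14}{3}$ ($Z = -3 + \frac{1}{3} \left(-5\right) = -3 - \frac{5}{3} = - \frac{14}{3} \approx -4.6667$)
$z{\left(P,T \right)} = - \frac{15}{17} - \frac{3 P T}{17}$ ($z{\left(P,T \right)} = \frac{5 + P T}{-1 - \frac{14}{3}} = \frac{5 + P T}{- \frac{17}{3}} = \left(5 + P T\right) \left(- \frac{3}{17}\right) = - \frac{15}{17} - \frac{3 P T}{17}$)
$50 z{\left(11,2 \right)} + X = 50 \left(- \frac{15}{17} - \frac{33}{17} \cdot 2\right) + 34 = 50 \left(- \frac{15}{17} - \frac{66}{17}\right) + 34 = 50 \left(- \frac{81}{17}\right) + 34 = - \frac{4050}{17} + 34 = - \frac{3472}{17}$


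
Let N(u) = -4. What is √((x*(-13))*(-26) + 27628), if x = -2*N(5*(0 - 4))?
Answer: 2*√7583 ≈ 174.16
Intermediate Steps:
x = 8 (x = -2*(-4) = 8)
√((x*(-13))*(-26) + 27628) = √((8*(-13))*(-26) + 27628) = √(-104*(-26) + 27628) = √(2704 + 27628) = √30332 = 2*√7583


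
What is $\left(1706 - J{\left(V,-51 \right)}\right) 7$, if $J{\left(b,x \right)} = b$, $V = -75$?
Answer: $12467$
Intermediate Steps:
$\left(1706 - J{\left(V,-51 \right)}\right) 7 = \left(1706 - -75\right) 7 = \left(1706 + 75\right) 7 = 1781 \cdot 7 = 12467$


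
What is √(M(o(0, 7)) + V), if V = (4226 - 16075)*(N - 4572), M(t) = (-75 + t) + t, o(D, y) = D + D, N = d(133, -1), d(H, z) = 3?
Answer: 3*√6015334 ≈ 7357.9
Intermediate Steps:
N = 3
o(D, y) = 2*D
M(t) = -75 + 2*t
V = 54138081 (V = (4226 - 16075)*(3 - 4572) = -11849*(-4569) = 54138081)
√(M(o(0, 7)) + V) = √((-75 + 2*(2*0)) + 54138081) = √((-75 + 2*0) + 54138081) = √((-75 + 0) + 54138081) = √(-75 + 54138081) = √54138006 = 3*√6015334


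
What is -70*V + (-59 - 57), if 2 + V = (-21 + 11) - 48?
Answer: 4084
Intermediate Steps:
V = -60 (V = -2 + ((-21 + 11) - 48) = -2 + (-10 - 48) = -2 - 58 = -60)
-70*V + (-59 - 57) = -70*(-60) + (-59 - 57) = 4200 - 116 = 4084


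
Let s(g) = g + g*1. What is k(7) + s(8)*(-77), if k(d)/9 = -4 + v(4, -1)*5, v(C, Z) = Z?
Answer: -1313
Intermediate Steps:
s(g) = 2*g (s(g) = g + g = 2*g)
k(d) = -81 (k(d) = 9*(-4 - 1*5) = 9*(-4 - 5) = 9*(-9) = -81)
k(7) + s(8)*(-77) = -81 + (2*8)*(-77) = -81 + 16*(-77) = -81 - 1232 = -1313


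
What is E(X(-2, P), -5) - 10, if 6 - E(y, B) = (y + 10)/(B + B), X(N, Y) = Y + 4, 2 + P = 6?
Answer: -11/5 ≈ -2.2000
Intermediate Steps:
P = 4 (P = -2 + 6 = 4)
X(N, Y) = 4 + Y
E(y, B) = 6 - (10 + y)/(2*B) (E(y, B) = 6 - (y + 10)/(B + B) = 6 - (10 + y)/(2*B))
E(X(-2, P), -5) - 10 = (½)*(-10 - (4 + 4) + 12*(-5))/(-5) - 10 = (½)*(-⅕)*(-10 - 1*8 - 60) - 10 = (½)*(-⅕)*(-10 - 8 - 60) - 10 = (½)*(-⅕)*(-78) - 10 = 39/5 - 10 = -11/5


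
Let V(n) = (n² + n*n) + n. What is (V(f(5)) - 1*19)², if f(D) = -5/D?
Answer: 324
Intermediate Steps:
V(n) = n + 2*n² (V(n) = (n² + n²) + n = 2*n² + n = n + 2*n²)
(V(f(5)) - 1*19)² = ((-5/5)*(1 + 2*(-5/5)) - 1*19)² = ((-5*⅕)*(1 + 2*(-5*⅕)) - 19)² = (-(1 + 2*(-1)) - 19)² = (-(1 - 2) - 19)² = (-1*(-1) - 19)² = (1 - 19)² = (-18)² = 324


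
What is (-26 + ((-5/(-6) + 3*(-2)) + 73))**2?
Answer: 63001/36 ≈ 1750.0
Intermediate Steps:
(-26 + ((-5/(-6) + 3*(-2)) + 73))**2 = (-26 + ((-5*(-1/6) - 6) + 73))**2 = (-26 + ((5/6 - 6) + 73))**2 = (-26 + (-31/6 + 73))**2 = (-26 + 407/6)**2 = (251/6)**2 = 63001/36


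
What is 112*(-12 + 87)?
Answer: 8400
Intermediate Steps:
112*(-12 + 87) = 112*75 = 8400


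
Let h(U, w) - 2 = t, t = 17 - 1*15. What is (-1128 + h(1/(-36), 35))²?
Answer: 1263376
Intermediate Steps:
t = 2 (t = 17 - 15 = 2)
h(U, w) = 4 (h(U, w) = 2 + 2 = 4)
(-1128 + h(1/(-36), 35))² = (-1128 + 4)² = (-1124)² = 1263376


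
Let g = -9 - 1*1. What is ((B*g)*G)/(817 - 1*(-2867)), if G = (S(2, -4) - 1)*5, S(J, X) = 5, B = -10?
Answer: 500/921 ≈ 0.54289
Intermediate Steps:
g = -10 (g = -9 - 1 = -10)
G = 20 (G = (5 - 1)*5 = 4*5 = 20)
((B*g)*G)/(817 - 1*(-2867)) = (-10*(-10)*20)/(817 - 1*(-2867)) = (100*20)/(817 + 2867) = 2000/3684 = 2000*(1/3684) = 500/921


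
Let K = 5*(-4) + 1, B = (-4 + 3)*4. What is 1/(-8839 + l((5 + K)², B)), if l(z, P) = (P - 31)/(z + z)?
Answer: -56/494989 ≈ -0.00011313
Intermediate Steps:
B = -4 (B = -1*4 = -4)
K = -19 (K = -20 + 1 = -19)
l(z, P) = (-31 + P)/(2*z) (l(z, P) = (-31 + P)/((2*z)) = (-31 + P)*(1/(2*z)) = (-31 + P)/(2*z))
1/(-8839 + l((5 + K)², B)) = 1/(-8839 + (-31 - 4)/(2*((5 - 19)²))) = 1/(-8839 + (½)*(-35)/(-14)²) = 1/(-8839 + (½)*(-35)/196) = 1/(-8839 + (½)*(1/196)*(-35)) = 1/(-8839 - 5/56) = 1/(-494989/56) = -56/494989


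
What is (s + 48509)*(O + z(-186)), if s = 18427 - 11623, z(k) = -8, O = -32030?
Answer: -1772117894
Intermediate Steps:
s = 6804
(s + 48509)*(O + z(-186)) = (6804 + 48509)*(-32030 - 8) = 55313*(-32038) = -1772117894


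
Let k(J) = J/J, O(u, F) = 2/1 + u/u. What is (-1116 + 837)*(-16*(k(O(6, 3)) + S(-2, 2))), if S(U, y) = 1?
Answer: 8928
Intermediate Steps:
O(u, F) = 3 (O(u, F) = 2*1 + 1 = 2 + 1 = 3)
k(J) = 1
(-1116 + 837)*(-16*(k(O(6, 3)) + S(-2, 2))) = (-1116 + 837)*(-16*(1 + 1)) = -(-4464)*2 = -279*(-32) = 8928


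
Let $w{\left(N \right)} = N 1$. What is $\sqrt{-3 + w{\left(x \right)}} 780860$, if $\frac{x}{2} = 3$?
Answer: $780860 \sqrt{3} \approx 1.3525 \cdot 10^{6}$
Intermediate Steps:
$x = 6$ ($x = 2 \cdot 3 = 6$)
$w{\left(N \right)} = N$
$\sqrt{-3 + w{\left(x \right)}} 780860 = \sqrt{-3 + 6} \cdot 780860 = \sqrt{3} \cdot 780860 = 780860 \sqrt{3}$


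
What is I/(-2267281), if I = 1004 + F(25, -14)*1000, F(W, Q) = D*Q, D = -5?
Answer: -71004/2267281 ≈ -0.031317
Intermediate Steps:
F(W, Q) = -5*Q
I = 71004 (I = 1004 - 5*(-14)*1000 = 1004 + 70*1000 = 1004 + 70000 = 71004)
I/(-2267281) = 71004/(-2267281) = 71004*(-1/2267281) = -71004/2267281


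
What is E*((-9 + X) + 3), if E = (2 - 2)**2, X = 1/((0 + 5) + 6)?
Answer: 0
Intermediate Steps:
X = 1/11 (X = 1/(5 + 6) = 1/11 ≈ 0.090909)
E = 0 (E = 0**2 = 0)
E*((-9 + X) + 3) = 0*((-9 + 1/11) + 3) = 0*(-98/11 + 3) = 0*(-65/11) = 0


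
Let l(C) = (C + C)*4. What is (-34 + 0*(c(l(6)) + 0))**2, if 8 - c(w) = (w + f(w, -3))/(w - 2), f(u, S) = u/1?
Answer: 1156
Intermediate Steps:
f(u, S) = u (f(u, S) = u*1 = u)
l(C) = 8*C (l(C) = (2*C)*4 = 8*C)
c(w) = 8 - 2*w/(-2 + w) (c(w) = 8 - (w + w)/(w - 2) = 8 - 2*w/(-2 + w))
(-34 + 0*(c(l(6)) + 0))**2 = (-34 + 0*(2*(-8 + 3*(8*6))/(-2 + 8*6) + 0))**2 = (-34 + 0*(2*(-8 + 3*48)/(-2 + 48) + 0))**2 = (-34 + 0*(2*(-8 + 144)/46 + 0))**2 = (-34 + 0*(2*(1/46)*136 + 0))**2 = (-34 + 0*(136/23 + 0))**2 = (-34 + 0*(136/23))**2 = (-34 + 0)**2 = (-34)**2 = 1156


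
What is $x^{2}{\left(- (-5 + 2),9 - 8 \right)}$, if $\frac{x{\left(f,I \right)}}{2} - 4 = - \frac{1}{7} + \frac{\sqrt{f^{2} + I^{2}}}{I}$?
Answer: $\frac{4876}{49} + \frac{216 \sqrt{10}}{7} \approx 197.09$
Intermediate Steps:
$x{\left(f,I \right)} = \frac{54}{7} + \frac{2 \sqrt{I^{2} + f^{2}}}{I}$ ($x{\left(f,I \right)} = 8 + 2 \left(- \frac{1}{7} + \frac{\sqrt{f^{2} + I^{2}}}{I}\right) = 8 + 2 \left(\left(-1\right) \frac{1}{7} + \frac{\sqrt{I^{2} + f^{2}}}{I}\right) = 8 + 2 \left(- \frac{1}{7} + \frac{\sqrt{I^{2} + f^{2}}}{I}\right) = 8 - \left(\frac{2}{7} - \frac{2 \sqrt{I^{2} + f^{2}}}{I}\right) = \frac{54}{7} + \frac{2 \sqrt{I^{2} + f^{2}}}{I}$)
$x^{2}{\left(- (-5 + 2),9 - 8 \right)} = \left(\frac{54}{7} + \frac{2 \sqrt{\left(9 - 8\right)^{2} + \left(- (-5 + 2)\right)^{2}}}{9 - 8}\right)^{2} = \left(\frac{54}{7} + \frac{2 \sqrt{\left(9 - 8\right)^{2} + \left(\left(-1\right) \left(-3\right)\right)^{2}}}{9 - 8}\right)^{2} = \left(\frac{54}{7} + \frac{2 \sqrt{1^{2} + 3^{2}}}{1}\right)^{2} = \left(\frac{54}{7} + 2 \cdot 1 \sqrt{1 + 9}\right)^{2} = \left(\frac{54}{7} + 2 \cdot 1 \sqrt{10}\right)^{2} = \left(\frac{54}{7} + 2 \sqrt{10}\right)^{2}$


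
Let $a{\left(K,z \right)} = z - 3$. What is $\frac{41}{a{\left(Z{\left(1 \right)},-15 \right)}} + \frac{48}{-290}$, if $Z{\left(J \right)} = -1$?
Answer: $- \frac{6377}{2610} \approx -2.4433$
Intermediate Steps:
$a{\left(K,z \right)} = -3 + z$
$\frac{41}{a{\left(Z{\left(1 \right)},-15 \right)}} + \frac{48}{-290} = \frac{41}{-3 - 15} + \frac{48}{-290} = \frac{41}{-18} + 48 \left(- \frac{1}{290}\right) = 41 \left(- \frac{1}{18}\right) - \frac{24}{145} = - \frac{41}{18} - \frac{24}{145} = - \frac{6377}{2610}$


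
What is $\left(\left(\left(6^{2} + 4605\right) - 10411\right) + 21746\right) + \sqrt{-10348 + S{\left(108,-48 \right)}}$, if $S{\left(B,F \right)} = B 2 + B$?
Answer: $15976 + 2 i \sqrt{2506} \approx 15976.0 + 100.12 i$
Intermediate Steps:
$S{\left(B,F \right)} = 3 B$ ($S{\left(B,F \right)} = 2 B + B = 3 B$)
$\left(\left(\left(6^{2} + 4605\right) - 10411\right) + 21746\right) + \sqrt{-10348 + S{\left(108,-48 \right)}} = \left(\left(\left(6^{2} + 4605\right) - 10411\right) + 21746\right) + \sqrt{-10348 + 3 \cdot 108} = \left(\left(\left(36 + 4605\right) - 10411\right) + 21746\right) + \sqrt{-10348 + 324} = \left(\left(4641 - 10411\right) + 21746\right) + \sqrt{-10024} = \left(-5770 + 21746\right) + 2 i \sqrt{2506} = 15976 + 2 i \sqrt{2506}$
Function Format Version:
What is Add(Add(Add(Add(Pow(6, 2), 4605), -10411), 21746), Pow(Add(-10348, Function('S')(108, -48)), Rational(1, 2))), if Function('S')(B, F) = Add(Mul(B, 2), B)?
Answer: Add(15976, Mul(2, I, Pow(2506, Rational(1, 2)))) ≈ Add(15976., Mul(100.12, I))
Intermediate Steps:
Function('S')(B, F) = Mul(3, B) (Function('S')(B, F) = Add(Mul(2, B), B) = Mul(3, B))
Add(Add(Add(Add(Pow(6, 2), 4605), -10411), 21746), Pow(Add(-10348, Function('S')(108, -48)), Rational(1, 2))) = Add(Add(Add(Add(Pow(6, 2), 4605), -10411), 21746), Pow(Add(-10348, Mul(3, 108)), Rational(1, 2))) = Add(Add(Add(Add(36, 4605), -10411), 21746), Pow(Add(-10348, 324), Rational(1, 2))) = Add(Add(Add(4641, -10411), 21746), Pow(-10024, Rational(1, 2))) = Add(Add(-5770, 21746), Mul(2, I, Pow(2506, Rational(1, 2)))) = Add(15976, Mul(2, I, Pow(2506, Rational(1, 2))))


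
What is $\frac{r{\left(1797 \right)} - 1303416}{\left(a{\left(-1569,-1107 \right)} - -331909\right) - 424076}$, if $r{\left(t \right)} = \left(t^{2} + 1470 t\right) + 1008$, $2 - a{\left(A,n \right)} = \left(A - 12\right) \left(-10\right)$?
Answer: $- \frac{4568391}{107975} \approx -42.31$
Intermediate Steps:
$a{\left(A,n \right)} = -118 + 10 A$ ($a{\left(A,n \right)} = 2 - \left(A - 12\right) \left(-10\right) = 2 - \left(-12 + A\right) \left(-10\right) = 2 - \left(120 - 10 A\right) = 2 + \left(-120 + 10 A\right) = -118 + 10 A$)
$r{\left(t \right)} = 1008 + t^{2} + 1470 t$
$\frac{r{\left(1797 \right)} - 1303416}{\left(a{\left(-1569,-1107 \right)} - -331909\right) - 424076} = \frac{\left(1008 + 1797^{2} + 1470 \cdot 1797\right) - 1303416}{\left(\left(-118 + 10 \left(-1569\right)\right) - -331909\right) - 424076} = \frac{\left(1008 + 3229209 + 2641590\right) - 1303416}{\left(\left(-118 - 15690\right) + 331909\right) - 424076} = \frac{5871807 - 1303416}{\left(-15808 + 331909\right) - 424076} = \frac{4568391}{316101 - 424076} = \frac{4568391}{-107975} = 4568391 \left(- \frac{1}{107975}\right) = - \frac{4568391}{107975}$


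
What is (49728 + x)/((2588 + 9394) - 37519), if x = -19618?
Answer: -30110/25537 ≈ -1.1791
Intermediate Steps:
(49728 + x)/((2588 + 9394) - 37519) = (49728 - 19618)/((2588 + 9394) - 37519) = 30110/(11982 - 37519) = 30110/(-25537) = 30110*(-1/25537) = -30110/25537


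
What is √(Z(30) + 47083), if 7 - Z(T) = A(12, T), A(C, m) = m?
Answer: 2*√11765 ≈ 216.93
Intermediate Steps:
Z(T) = 7 - T
√(Z(30) + 47083) = √((7 - 1*30) + 47083) = √((7 - 30) + 47083) = √(-23 + 47083) = √47060 = 2*√11765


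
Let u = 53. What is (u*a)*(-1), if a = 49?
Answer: -2597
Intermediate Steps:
(u*a)*(-1) = (53*49)*(-1) = 2597*(-1) = -2597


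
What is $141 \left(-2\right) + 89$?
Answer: $-193$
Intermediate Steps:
$141 \left(-2\right) + 89 = -282 + 89 = -193$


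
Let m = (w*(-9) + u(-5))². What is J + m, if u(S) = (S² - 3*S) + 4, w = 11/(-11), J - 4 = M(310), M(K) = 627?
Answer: 3440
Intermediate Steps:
J = 631 (J = 4 + 627 = 631)
w = -1 (w = 11*(-1/11) = -1)
u(S) = 4 + S² - 3*S
m = 2809 (m = (-1*(-9) + (4 + (-5)² - 3*(-5)))² = (9 + (4 + 25 + 15))² = (9 + 44)² = 53² = 2809)
J + m = 631 + 2809 = 3440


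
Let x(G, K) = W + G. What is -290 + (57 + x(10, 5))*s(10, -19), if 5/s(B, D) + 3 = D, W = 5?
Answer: -3370/11 ≈ -306.36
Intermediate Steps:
s(B, D) = 5/(-3 + D)
x(G, K) = 5 + G
-290 + (57 + x(10, 5))*s(10, -19) = -290 + (57 + (5 + 10))*(5/(-3 - 19)) = -290 + (57 + 15)*(5/(-22)) = -290 + 72*(5*(-1/22)) = -290 + 72*(-5/22) = -290 - 180/11 = -3370/11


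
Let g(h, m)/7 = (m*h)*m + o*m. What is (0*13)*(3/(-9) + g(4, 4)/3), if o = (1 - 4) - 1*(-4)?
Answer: 0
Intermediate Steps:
o = 1 (o = -3 + 4 = 1)
g(h, m) = 7*m + 7*h*m**2 (g(h, m) = 7*((m*h)*m + 1*m) = 7*((h*m)*m + m) = 7*(h*m**2 + m) = 7*(m + h*m**2) = 7*m + 7*h*m**2)
(0*13)*(3/(-9) + g(4, 4)/3) = (0*13)*(3/(-9) + (7*4*(1 + 4*4))/3) = 0*(3*(-1/9) + (7*4*(1 + 16))*(1/3)) = 0*(-1/3 + (7*4*17)*(1/3)) = 0*(-1/3 + 476*(1/3)) = 0*(-1/3 + 476/3) = 0*(475/3) = 0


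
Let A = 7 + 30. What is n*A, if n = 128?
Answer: 4736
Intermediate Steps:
A = 37
n*A = 128*37 = 4736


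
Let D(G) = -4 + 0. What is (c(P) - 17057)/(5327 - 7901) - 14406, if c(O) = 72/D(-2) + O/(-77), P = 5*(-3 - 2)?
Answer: -475654273/33033 ≈ -14399.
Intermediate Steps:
D(G) = -4
P = -25 (P = 5*(-5) = -25)
c(O) = -18 - O/77 (c(O) = 72/(-4) + O/(-77) = 72*(-1/4) + O*(-1/77) = -18 - O/77)
(c(P) - 17057)/(5327 - 7901) - 14406 = ((-18 - 1/77*(-25)) - 17057)/(5327 - 7901) - 14406 = ((-18 + 25/77) - 17057)/(-2574) - 14406 = (-1361/77 - 17057)*(-1/2574) - 14406 = -1314750/77*(-1/2574) - 14406 = 219125/33033 - 14406 = -475654273/33033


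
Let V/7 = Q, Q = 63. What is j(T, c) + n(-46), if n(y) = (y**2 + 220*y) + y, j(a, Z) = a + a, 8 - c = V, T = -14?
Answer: -8078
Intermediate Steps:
V = 441 (V = 7*63 = 441)
c = -433 (c = 8 - 1*441 = 8 - 441 = -433)
j(a, Z) = 2*a
n(y) = y**2 + 221*y
j(T, c) + n(-46) = 2*(-14) - 46*(221 - 46) = -28 - 46*175 = -28 - 8050 = -8078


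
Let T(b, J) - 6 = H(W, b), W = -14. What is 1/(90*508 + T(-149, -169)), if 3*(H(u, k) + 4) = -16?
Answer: 3/137150 ≈ 2.1874e-5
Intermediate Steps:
H(u, k) = -28/3 (H(u, k) = -4 + (⅓)*(-16) = -4 - 16/3 = -28/3)
T(b, J) = -10/3 (T(b, J) = 6 - 28/3 = -10/3)
1/(90*508 + T(-149, -169)) = 1/(90*508 - 10/3) = 1/(45720 - 10/3) = 1/(137150/3) = 3/137150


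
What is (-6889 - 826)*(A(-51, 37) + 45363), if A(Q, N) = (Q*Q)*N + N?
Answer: -1092729455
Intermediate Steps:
A(Q, N) = N + N*Q² (A(Q, N) = Q²*N + N = N*Q² + N = N + N*Q²)
(-6889 - 826)*(A(-51, 37) + 45363) = (-6889 - 826)*(37*(1 + (-51)²) + 45363) = -7715*(37*(1 + 2601) + 45363) = -7715*(37*2602 + 45363) = -7715*(96274 + 45363) = -7715*141637 = -1092729455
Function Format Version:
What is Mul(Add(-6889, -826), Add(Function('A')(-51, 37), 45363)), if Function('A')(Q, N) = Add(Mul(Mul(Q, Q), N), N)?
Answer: -1092729455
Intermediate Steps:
Function('A')(Q, N) = Add(N, Mul(N, Pow(Q, 2))) (Function('A')(Q, N) = Add(Mul(Pow(Q, 2), N), N) = Add(Mul(N, Pow(Q, 2)), N) = Add(N, Mul(N, Pow(Q, 2))))
Mul(Add(-6889, -826), Add(Function('A')(-51, 37), 45363)) = Mul(Add(-6889, -826), Add(Mul(37, Add(1, Pow(-51, 2))), 45363)) = Mul(-7715, Add(Mul(37, Add(1, 2601)), 45363)) = Mul(-7715, Add(Mul(37, 2602), 45363)) = Mul(-7715, Add(96274, 45363)) = Mul(-7715, 141637) = -1092729455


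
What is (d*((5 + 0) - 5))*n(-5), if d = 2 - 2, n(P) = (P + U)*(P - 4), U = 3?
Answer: 0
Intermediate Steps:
n(P) = (-4 + P)*(3 + P) (n(P) = (P + 3)*(P - 4) = (3 + P)*(-4 + P) = (-4 + P)*(3 + P))
d = 0
(d*((5 + 0) - 5))*n(-5) = (0*((5 + 0) - 5))*(-12 + (-5)² - 1*(-5)) = (0*(5 - 5))*(-12 + 25 + 5) = (0*0)*18 = 0*18 = 0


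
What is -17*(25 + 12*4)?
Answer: -1241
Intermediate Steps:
-17*(25 + 12*4) = -17*(25 + 48) = -17*73 = -1241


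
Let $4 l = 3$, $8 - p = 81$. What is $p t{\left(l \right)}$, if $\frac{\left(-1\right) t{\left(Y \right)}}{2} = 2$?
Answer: $292$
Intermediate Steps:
$p = -73$ ($p = 8 - 81 = -73$)
$l = \frac{3}{4}$ ($l = \frac{1}{4} \cdot 3 = \frac{3}{4} \approx 0.75$)
$t{\left(Y \right)} = -4$ ($t{\left(Y \right)} = \left(-2\right) 2 = -4$)
$p t{\left(l \right)} = \left(-73\right) \left(-4\right) = 292$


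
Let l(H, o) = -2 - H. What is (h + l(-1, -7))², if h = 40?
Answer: 1521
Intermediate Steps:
(h + l(-1, -7))² = (40 + (-2 - 1*(-1)))² = (40 + (-2 + 1))² = (40 - 1)² = 39² = 1521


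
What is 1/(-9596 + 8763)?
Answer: -1/833 ≈ -0.0012005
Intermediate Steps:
1/(-9596 + 8763) = 1/(-833) = -1/833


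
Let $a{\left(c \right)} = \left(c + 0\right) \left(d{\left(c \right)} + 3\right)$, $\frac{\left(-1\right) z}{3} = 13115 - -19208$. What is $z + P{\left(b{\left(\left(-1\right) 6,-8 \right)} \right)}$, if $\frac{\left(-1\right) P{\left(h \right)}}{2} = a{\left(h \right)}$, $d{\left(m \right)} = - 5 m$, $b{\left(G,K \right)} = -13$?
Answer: $-95201$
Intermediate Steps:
$z = -96969$ ($z = - 3 \left(13115 - -19208\right) = - 3 \left(13115 + 19208\right) = \left(-3\right) 32323 = -96969$)
$a{\left(c \right)} = c \left(3 - 5 c\right)$ ($a{\left(c \right)} = \left(c + 0\right) \left(- 5 c + 3\right) = c \left(3 - 5 c\right)$)
$P{\left(h \right)} = - 2 h \left(3 - 5 h\right)$
$z + P{\left(b{\left(\left(-1\right) 6,-8 \right)} \right)} = -96969 + 2 \left(-13\right) \left(-3 + 5 \left(-13\right)\right) = -96969 + 2 \left(-13\right) \left(-3 - 65\right) = -96969 + 2 \left(-13\right) \left(-68\right) = -96969 + 1768 = -95201$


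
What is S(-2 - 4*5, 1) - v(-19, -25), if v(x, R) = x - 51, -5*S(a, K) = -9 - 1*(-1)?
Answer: 358/5 ≈ 71.600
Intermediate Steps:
S(a, K) = 8/5 (S(a, K) = -(-9 - 1*(-1))/5 = -(-9 + 1)/5 = -1/5*(-8) = 8/5)
v(x, R) = -51 + x
S(-2 - 4*5, 1) - v(-19, -25) = 8/5 - (-51 - 19) = 8/5 - 1*(-70) = 8/5 + 70 = 358/5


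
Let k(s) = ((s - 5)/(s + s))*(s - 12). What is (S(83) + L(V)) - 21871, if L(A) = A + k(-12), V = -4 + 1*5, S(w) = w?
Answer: -21804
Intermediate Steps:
V = 1 (V = -4 + 5 = 1)
k(s) = (-12 + s)*(-5 + s)/(2*s) (k(s) = ((-5 + s)/((2*s)))*(-12 + s) = ((-5 + s)*(1/(2*s)))*(-12 + s) = ((-5 + s)/(2*s))*(-12 + s) = (-12 + s)*(-5 + s)/(2*s))
L(A) = -17 + A (L(A) = A + (½)*(60 - 12*(-17 - 12))/(-12) = A + (½)*(-1/12)*(60 - 12*(-29)) = A + (½)*(-1/12)*(60 + 348) = A + (½)*(-1/12)*408 = A - 17 = -17 + A)
(S(83) + L(V)) - 21871 = (83 + (-17 + 1)) - 21871 = (83 - 16) - 21871 = 67 - 21871 = -21804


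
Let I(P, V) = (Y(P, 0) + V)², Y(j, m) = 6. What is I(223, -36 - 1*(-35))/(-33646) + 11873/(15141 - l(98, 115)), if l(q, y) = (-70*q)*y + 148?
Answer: 379381633/27047783878 ≈ 0.014026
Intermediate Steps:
I(P, V) = (6 + V)²
l(q, y) = 148 - 70*q*y (l(q, y) = -70*q*y + 148 = 148 - 70*q*y)
I(223, -36 - 1*(-35))/(-33646) + 11873/(15141 - l(98, 115)) = (6 + (-36 - 1*(-35)))²/(-33646) + 11873/(15141 - (148 - 70*98*115)) = (6 + (-36 + 35))²*(-1/33646) + 11873/(15141 - (148 - 788900)) = (6 - 1)²*(-1/33646) + 11873/(15141 - 1*(-788752)) = 5²*(-1/33646) + 11873/(15141 + 788752) = 25*(-1/33646) + 11873/803893 = -25/33646 + 11873*(1/803893) = -25/33646 + 11873/803893 = 379381633/27047783878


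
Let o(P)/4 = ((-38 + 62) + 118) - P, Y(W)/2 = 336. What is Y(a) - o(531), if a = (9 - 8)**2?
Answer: 2228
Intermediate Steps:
a = 1 (a = 1**2 = 1)
Y(W) = 672 (Y(W) = 2*336 = 672)
o(P) = 568 - 4*P (o(P) = 4*(((-38 + 62) + 118) - P) = 4*((24 + 118) - P) = 4*(142 - P) = 568 - 4*P)
Y(a) - o(531) = 672 - (568 - 4*531) = 672 - (568 - 2124) = 672 - 1*(-1556) = 672 + 1556 = 2228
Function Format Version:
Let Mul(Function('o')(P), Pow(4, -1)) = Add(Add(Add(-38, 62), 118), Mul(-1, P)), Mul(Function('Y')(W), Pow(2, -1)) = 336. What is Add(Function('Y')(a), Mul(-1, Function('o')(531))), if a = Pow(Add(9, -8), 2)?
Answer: 2228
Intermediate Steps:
a = 1 (a = Pow(1, 2) = 1)
Function('Y')(W) = 672 (Function('Y')(W) = Mul(2, 336) = 672)
Function('o')(P) = Add(568, Mul(-4, P)) (Function('o')(P) = Mul(4, Add(Add(Add(-38, 62), 118), Mul(-1, P))) = Mul(4, Add(Add(24, 118), Mul(-1, P))) = Mul(4, Add(142, Mul(-1, P))) = Add(568, Mul(-4, P)))
Add(Function('Y')(a), Mul(-1, Function('o')(531))) = Add(672, Mul(-1, Add(568, Mul(-4, 531)))) = Add(672, Mul(-1, Add(568, -2124))) = Add(672, Mul(-1, -1556)) = Add(672, 1556) = 2228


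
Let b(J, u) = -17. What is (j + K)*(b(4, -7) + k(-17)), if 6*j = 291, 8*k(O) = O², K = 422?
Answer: 143973/16 ≈ 8998.3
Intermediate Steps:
k(O) = O²/8
j = 97/2 (j = (⅙)*291 = 97/2 ≈ 48.500)
(j + K)*(b(4, -7) + k(-17)) = (97/2 + 422)*(-17 + (⅛)*(-17)²) = 941*(-17 + (⅛)*289)/2 = 941*(-17 + 289/8)/2 = (941/2)*(153/8) = 143973/16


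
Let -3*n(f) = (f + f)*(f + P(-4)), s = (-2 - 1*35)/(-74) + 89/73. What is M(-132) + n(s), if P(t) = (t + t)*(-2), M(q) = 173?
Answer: 4882165/31974 ≈ 152.69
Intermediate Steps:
P(t) = -4*t (P(t) = (2*t)*(-2) = -4*t)
s = 251/146 (s = (-2 - 35)*(-1/74) + 89*(1/73) = -37*(-1/74) + 89/73 = 1/2 + 89/73 = 251/146 ≈ 1.7192)
n(f) = -2*f*(16 + f)/3 (n(f) = -(f + f)*(f - 4*(-4))/3 = -2*f*(f + 16)/3 = -2*f*(16 + f)/3)
M(-132) + n(s) = 173 - 2/3*251/146*(16 + 251/146) = 173 - 2/3*251/146*2587/146 = 173 - 649337/31974 = 4882165/31974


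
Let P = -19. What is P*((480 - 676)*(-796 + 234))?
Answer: -2092888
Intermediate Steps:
P*((480 - 676)*(-796 + 234)) = -19*(480 - 676)*(-796 + 234) = -(-3724)*(-562) = -19*110152 = -2092888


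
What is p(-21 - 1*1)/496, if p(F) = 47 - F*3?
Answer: 113/496 ≈ 0.22782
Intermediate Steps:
p(F) = 47 - 3*F
p(-21 - 1*1)/496 = (47 - 3*(-21 - 1*1))/496 = (47 - 3*(-21 - 1))*(1/496) = (47 - 3*(-22))*(1/496) = (47 + 66)*(1/496) = 113*(1/496) = 113/496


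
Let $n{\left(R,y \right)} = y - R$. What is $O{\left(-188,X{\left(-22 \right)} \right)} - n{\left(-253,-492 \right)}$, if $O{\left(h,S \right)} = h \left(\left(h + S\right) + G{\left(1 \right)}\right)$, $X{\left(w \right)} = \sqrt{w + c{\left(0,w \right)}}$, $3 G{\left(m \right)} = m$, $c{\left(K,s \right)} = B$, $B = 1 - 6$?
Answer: $\frac{106561}{3} - 564 i \sqrt{3} \approx 35520.0 - 976.88 i$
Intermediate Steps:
$B = -5$ ($B = 1 - 6 = -5$)
$c{\left(K,s \right)} = -5$
$G{\left(m \right)} = \frac{m}{3}$
$X{\left(w \right)} = \sqrt{-5 + w}$ ($X{\left(w \right)} = \sqrt{w - 5} = \sqrt{-5 + w}$)
$O{\left(h,S \right)} = h \left(\frac{1}{3} + S + h\right)$ ($O{\left(h,S \right)} = h \left(\left(h + S\right) + \frac{1}{3} \cdot 1\right) = h \left(\left(S + h\right) + \frac{1}{3}\right) = h \left(\frac{1}{3} + S + h\right)$)
$O{\left(-188,X{\left(-22 \right)} \right)} - n{\left(-253,-492 \right)} = - 188 \left(\frac{1}{3} + \sqrt{-5 - 22} - 188\right) - \left(-492 - -253\right) = - 188 \left(\frac{1}{3} + \sqrt{-27} - 188\right) - \left(-492 + 253\right) = - 188 \left(\frac{1}{3} + 3 i \sqrt{3} - 188\right) - -239 = - 188 \left(- \frac{563}{3} + 3 i \sqrt{3}\right) + 239 = \left(\frac{105844}{3} - 564 i \sqrt{3}\right) + 239 = \frac{106561}{3} - 564 i \sqrt{3}$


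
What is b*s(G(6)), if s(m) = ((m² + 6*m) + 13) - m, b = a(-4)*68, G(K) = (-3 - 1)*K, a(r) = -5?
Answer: -159460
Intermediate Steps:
G(K) = -4*K
b = -340 (b = -5*68 = -340)
s(m) = 13 + m² + 5*m (s(m) = (13 + m² + 6*m) - m = 13 + m² + 5*m)
b*s(G(6)) = -340*(13 + (-4*6)² + 5*(-4*6)) = -340*(13 + (-24)² + 5*(-24)) = -340*(13 + 576 - 120) = -340*469 = -159460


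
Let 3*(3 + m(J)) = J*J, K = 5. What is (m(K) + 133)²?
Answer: 172225/9 ≈ 19136.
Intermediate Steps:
m(J) = -3 + J²/3 (m(J) = -3 + (J*J)/3 = -3 + J²/3)
(m(K) + 133)² = ((-3 + (⅓)*5²) + 133)² = ((-3 + (⅓)*25) + 133)² = ((-3 + 25/3) + 133)² = (16/3 + 133)² = (415/3)² = 172225/9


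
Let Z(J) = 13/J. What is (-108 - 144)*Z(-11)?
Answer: 3276/11 ≈ 297.82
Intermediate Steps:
(-108 - 144)*Z(-11) = (-108 - 144)*(13/(-11)) = -3276*(-1)/11 = -252*(-13/11) = 3276/11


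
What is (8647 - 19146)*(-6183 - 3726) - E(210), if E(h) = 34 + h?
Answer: 104034347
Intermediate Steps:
(8647 - 19146)*(-6183 - 3726) - E(210) = (8647 - 19146)*(-6183 - 3726) - (34 + 210) = -10499*(-9909) - 1*244 = 104034591 - 244 = 104034347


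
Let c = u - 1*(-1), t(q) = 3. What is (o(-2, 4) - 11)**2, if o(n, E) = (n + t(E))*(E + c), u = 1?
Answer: 25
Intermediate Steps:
c = 2 (c = 1 - 1*(-1) = 1 + 1 = 2)
o(n, E) = (2 + E)*(3 + n) (o(n, E) = (n + 3)*(E + 2) = (3 + n)*(2 + E) = (2 + E)*(3 + n))
(o(-2, 4) - 11)**2 = ((6 + 2*(-2) + 3*4 + 4*(-2)) - 11)**2 = ((6 - 4 + 12 - 8) - 11)**2 = (6 - 11)**2 = (-5)**2 = 25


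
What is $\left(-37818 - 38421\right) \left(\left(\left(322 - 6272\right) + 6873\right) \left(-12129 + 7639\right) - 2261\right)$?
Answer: $316127376909$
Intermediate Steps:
$\left(-37818 - 38421\right) \left(\left(\left(322 - 6272\right) + 6873\right) \left(-12129 + 7639\right) - 2261\right) = - 76239 \left(\left(-5950 + 6873\right) \left(-4490\right) - 2261\right) = - 76239 \left(923 \left(-4490\right) - 2261\right) = - 76239 \left(-4144270 - 2261\right) = \left(-76239\right) \left(-4146531\right) = 316127376909$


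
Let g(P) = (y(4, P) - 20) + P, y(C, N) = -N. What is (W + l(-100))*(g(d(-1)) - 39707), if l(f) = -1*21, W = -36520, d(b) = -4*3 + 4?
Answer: 1451664307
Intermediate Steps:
d(b) = -8 (d(b) = -12 + 4 = -8)
g(P) = -20 (g(P) = (-P - 20) + P = (-20 - P) + P = -20)
l(f) = -21
(W + l(-100))*(g(d(-1)) - 39707) = (-36520 - 21)*(-20 - 39707) = -36541*(-39727) = 1451664307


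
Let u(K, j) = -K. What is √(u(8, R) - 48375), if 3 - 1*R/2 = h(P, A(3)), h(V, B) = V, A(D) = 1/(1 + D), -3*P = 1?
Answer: I*√48383 ≈ 219.96*I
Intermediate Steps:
P = -⅓ (P = -⅓*1 = -⅓ ≈ -0.33333)
R = 20/3 (R = 6 - 2*(-⅓) = 6 + ⅔ = 20/3 ≈ 6.6667)
√(u(8, R) - 48375) = √(-1*8 - 48375) = √(-8 - 48375) = √(-48383) = I*√48383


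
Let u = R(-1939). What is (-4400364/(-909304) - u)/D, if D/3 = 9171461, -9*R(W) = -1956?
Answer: -144916279/18764203889574 ≈ -7.7230e-6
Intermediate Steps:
R(W) = 652/3 (R(W) = -1/9*(-1956) = 652/3)
u = 652/3 ≈ 217.33
D = 27514383 (D = 3*9171461 = 27514383)
(-4400364/(-909304) - u)/D = (-4400364/(-909304) - 1*652/3)/27514383 = (-4400364*(-1/909304) - 652/3)*(1/27514383) = (1100091/227326 - 652/3)*(1/27514383) = -144916279/681978*1/27514383 = -144916279/18764203889574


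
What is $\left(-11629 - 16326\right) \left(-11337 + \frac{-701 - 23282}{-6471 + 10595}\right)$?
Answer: $\frac{1307672588305}{4124} \approx 3.1709 \cdot 10^{8}$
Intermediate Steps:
$\left(-11629 - 16326\right) \left(-11337 + \frac{-701 - 23282}{-6471 + 10595}\right) = - 27955 \left(-11337 - \frac{23983}{4124}\right) = \left(-27955\right) \left(- \frac{46777771}{4124}\right) = \frac{1307672588305}{4124}$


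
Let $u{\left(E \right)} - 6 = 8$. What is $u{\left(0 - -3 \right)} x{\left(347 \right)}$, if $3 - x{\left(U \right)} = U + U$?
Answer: $-9674$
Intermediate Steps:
$u{\left(E \right)} = 14$ ($u{\left(E \right)} = 6 + 8 = 14$)
$x{\left(U \right)} = 3 - 2 U$ ($x{\left(U \right)} = 3 - \left(U + U\right) = 3 - 2 U$)
$u{\left(0 - -3 \right)} x{\left(347 \right)} = 14 \left(3 - 694\right) = 14 \left(-691\right) = -9674$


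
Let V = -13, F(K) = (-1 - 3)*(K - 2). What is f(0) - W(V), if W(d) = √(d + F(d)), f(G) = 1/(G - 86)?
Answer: -1/86 - √47 ≈ -6.8673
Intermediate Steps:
f(G) = 1/(-86 + G)
F(K) = 8 - 4*K (F(K) = -4*(-2 + K) = 8 - 4*K)
W(d) = √(8 - 3*d) (W(d) = √(d + (8 - 4*d)) = √(8 - 3*d))
f(0) - W(V) = 1/(-86 + 0) - √(8 - 3*(-13)) = 1/(-86) - √(8 + 39) = -1/86 - √47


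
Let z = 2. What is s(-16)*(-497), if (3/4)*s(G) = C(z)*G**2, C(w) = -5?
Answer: 2544640/3 ≈ 8.4821e+5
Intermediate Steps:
s(G) = -20*G**2/3 (s(G) = 4*(-5*G**2)/3 = -20*G**2/3)
s(-16)*(-497) = -20/3*(-16)**2*(-497) = -20/3*256*(-497) = -5120/3*(-497) = 2544640/3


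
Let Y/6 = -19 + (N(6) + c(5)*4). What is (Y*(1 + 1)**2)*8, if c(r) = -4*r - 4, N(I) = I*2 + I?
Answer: -18624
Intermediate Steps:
N(I) = 3*I (N(I) = 2*I + I = 3*I)
c(r) = -4 - 4*r
Y = -582 (Y = 6*(-19 + (3*6 + (-4 - 4*5)*4)) = 6*(-19 + (18 + (-4 - 20)*4)) = 6*(-19 + (18 - 24*4)) = 6*(-19 + (18 - 96)) = 6*(-19 - 78) = 6*(-97) = -582)
(Y*(1 + 1)**2)*8 = -582*(1 + 1)**2*8 = -582*2**2*8 = -582*4*8 = -2328*8 = -18624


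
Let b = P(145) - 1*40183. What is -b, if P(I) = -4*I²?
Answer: 124283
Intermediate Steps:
b = -124283 (b = -4*145² - 1*40183 = -4*21025 - 40183 = -84100 - 40183 = -124283)
-b = -1*(-124283) = 124283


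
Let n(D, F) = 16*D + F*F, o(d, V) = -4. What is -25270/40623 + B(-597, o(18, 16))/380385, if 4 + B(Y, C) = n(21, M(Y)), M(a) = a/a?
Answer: -1066533499/1716931095 ≈ -0.62119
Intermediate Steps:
M(a) = 1
n(D, F) = F² + 16*D (n(D, F) = 16*D + F² = F² + 16*D)
B(Y, C) = 333 (B(Y, C) = -4 + (1² + 16*21) = -4 + (1 + 336) = -4 + 337 = 333)
-25270/40623 + B(-597, o(18, 16))/380385 = -25270/40623 + 333/380385 = -25270*1/40623 + 333*(1/380385) = -25270/40623 + 37/42265 = -1066533499/1716931095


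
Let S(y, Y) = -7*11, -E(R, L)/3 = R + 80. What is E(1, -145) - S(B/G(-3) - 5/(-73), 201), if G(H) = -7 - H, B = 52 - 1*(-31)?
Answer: -166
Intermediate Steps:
B = 83 (B = 52 + 31 = 83)
E(R, L) = -240 - 3*R (E(R, L) = -3*(R + 80) = -3*(80 + R) = -240 - 3*R)
S(y, Y) = -77
E(1, -145) - S(B/G(-3) - 5/(-73), 201) = (-240 - 3*1) - 1*(-77) = (-240 - 3) + 77 = -243 + 77 = -166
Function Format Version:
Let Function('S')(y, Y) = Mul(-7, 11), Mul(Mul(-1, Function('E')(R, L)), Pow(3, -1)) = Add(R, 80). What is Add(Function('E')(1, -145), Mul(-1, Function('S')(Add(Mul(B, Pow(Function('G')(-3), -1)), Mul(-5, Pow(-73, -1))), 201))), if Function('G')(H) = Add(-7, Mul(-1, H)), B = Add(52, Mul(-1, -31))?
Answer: -166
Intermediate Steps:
B = 83 (B = Add(52, 31) = 83)
Function('E')(R, L) = Add(-240, Mul(-3, R)) (Function('E')(R, L) = Mul(-3, Add(R, 80)) = Mul(-3, Add(80, R)) = Add(-240, Mul(-3, R)))
Function('S')(y, Y) = -77
Add(Function('E')(1, -145), Mul(-1, Function('S')(Add(Mul(B, Pow(Function('G')(-3), -1)), Mul(-5, Pow(-73, -1))), 201))) = Add(Add(-240, Mul(-3, 1)), Mul(-1, -77)) = Add(Add(-240, -3), 77) = Add(-243, 77) = -166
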